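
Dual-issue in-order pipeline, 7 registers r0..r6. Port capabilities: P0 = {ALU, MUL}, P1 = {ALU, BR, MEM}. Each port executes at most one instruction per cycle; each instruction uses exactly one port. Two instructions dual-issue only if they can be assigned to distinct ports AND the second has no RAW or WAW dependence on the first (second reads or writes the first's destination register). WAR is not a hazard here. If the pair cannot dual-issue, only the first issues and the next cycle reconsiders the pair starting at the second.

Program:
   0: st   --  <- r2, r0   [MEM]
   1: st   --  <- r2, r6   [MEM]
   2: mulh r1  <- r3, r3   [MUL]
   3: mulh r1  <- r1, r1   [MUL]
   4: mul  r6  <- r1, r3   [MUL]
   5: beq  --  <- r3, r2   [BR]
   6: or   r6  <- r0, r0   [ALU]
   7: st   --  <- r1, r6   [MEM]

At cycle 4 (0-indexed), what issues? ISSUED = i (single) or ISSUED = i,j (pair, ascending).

ISSUED = 6

  cy0 -> i0 (st) no-port MEM/MEM
  cy1 -> i1&i2 (st mulh) pair
  cy2 -> i3 (mulh) no-port MUL/MUL
  cy3 -> i4&i5 (mul beq) pair
  cy4 -> i6 (or) RAW r6
  cy5 -> i7 (st) tail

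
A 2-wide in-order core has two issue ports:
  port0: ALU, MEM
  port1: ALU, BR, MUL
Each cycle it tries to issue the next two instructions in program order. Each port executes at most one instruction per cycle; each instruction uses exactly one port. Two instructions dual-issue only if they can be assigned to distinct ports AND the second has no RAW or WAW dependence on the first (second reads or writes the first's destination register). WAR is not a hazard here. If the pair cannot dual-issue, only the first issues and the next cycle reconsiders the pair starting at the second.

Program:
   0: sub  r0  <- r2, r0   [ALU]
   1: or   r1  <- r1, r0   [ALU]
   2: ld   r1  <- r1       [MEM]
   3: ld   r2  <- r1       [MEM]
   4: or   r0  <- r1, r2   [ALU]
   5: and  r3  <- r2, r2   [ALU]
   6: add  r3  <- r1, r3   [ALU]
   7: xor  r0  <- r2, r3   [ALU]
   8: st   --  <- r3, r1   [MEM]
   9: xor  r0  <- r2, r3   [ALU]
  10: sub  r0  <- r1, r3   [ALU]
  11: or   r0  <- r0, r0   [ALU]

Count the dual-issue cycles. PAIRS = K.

  cy0 -> i0 (sub) RAW r0
  cy1 -> i1 (or) RAW+WAW r1
  cy2 -> i2 (ld) no-port MEM/MEM
  cy3 -> i3 (ld) RAW r2
  cy4 -> i4&i5 (or and) pair
  cy5 -> i6 (add) RAW r3
  cy6 -> i7&i8 (xor st) pair
  cy7 -> i9 (xor) WAW r0
  cy8 -> i10 (sub) RAW+WAW r0
  cy9 -> i11 (or) tail

PAIRS = 2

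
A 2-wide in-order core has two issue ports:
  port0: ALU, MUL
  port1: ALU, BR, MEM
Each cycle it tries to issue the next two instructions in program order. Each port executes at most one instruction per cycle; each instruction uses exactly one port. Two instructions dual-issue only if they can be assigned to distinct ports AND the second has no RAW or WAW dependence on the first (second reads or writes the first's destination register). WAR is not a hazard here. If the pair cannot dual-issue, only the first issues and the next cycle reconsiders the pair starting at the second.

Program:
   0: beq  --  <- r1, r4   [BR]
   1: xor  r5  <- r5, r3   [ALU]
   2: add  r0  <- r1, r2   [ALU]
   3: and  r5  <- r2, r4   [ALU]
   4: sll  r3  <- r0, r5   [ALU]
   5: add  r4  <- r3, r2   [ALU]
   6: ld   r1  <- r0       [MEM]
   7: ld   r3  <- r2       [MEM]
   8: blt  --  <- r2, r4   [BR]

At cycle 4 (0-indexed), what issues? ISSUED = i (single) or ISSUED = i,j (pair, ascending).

#0 head=0: beq/xor i0,i1 2-wide
#1 head=2: add/and i2,i3 2-wide
#2 head=4: sll i4 RAW r3
#3 head=5: add/ld i5,i6 2-wide
#4 head=7: ld i7 no-port MEM/BR
#5 head=8: blt i8 tail

ISSUED = 7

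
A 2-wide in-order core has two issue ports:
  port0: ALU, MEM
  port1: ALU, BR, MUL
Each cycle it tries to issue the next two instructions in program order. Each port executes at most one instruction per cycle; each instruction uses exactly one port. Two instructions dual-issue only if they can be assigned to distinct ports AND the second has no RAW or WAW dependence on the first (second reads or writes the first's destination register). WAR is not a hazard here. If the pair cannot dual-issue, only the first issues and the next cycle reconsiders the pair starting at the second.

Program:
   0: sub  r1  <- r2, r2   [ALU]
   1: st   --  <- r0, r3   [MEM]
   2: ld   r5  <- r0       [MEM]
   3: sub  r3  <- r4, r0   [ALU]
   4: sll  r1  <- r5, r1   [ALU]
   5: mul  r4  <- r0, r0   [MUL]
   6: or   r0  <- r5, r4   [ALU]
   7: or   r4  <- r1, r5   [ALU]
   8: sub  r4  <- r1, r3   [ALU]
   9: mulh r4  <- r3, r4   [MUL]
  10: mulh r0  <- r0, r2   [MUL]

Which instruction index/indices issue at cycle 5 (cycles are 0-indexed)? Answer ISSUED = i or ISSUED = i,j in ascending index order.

ISSUED = 9

c0: i0&i1 sub+st  pair
c1: i2&i3 ld+sub  pair
c2: i4&i5 sll+mul  pair
c3: i6&i7 or+or  pair
c4: i8 sub  RAW+WAW r4
c5: i9 mulh  no-port MUL/MUL
c6: i10 mulh  tail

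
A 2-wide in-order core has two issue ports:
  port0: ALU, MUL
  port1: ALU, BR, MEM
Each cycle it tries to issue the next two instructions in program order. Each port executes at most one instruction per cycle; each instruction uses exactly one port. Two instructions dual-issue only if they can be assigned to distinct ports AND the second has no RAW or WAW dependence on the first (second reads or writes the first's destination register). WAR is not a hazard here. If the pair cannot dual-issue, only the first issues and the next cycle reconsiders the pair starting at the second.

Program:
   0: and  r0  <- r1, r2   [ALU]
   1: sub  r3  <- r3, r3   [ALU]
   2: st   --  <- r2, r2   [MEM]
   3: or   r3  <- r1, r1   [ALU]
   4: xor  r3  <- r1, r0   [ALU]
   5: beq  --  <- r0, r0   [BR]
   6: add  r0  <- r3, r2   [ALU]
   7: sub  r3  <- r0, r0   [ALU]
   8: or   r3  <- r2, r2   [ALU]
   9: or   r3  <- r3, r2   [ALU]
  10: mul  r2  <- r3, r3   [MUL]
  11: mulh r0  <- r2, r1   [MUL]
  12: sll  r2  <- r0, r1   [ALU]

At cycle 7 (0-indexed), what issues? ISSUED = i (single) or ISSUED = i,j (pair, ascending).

ISSUED = 10

  cy0 -> i0,i1 (and+sub) 2-wide
  cy1 -> i2,i3 (st+or) 2-wide
  cy2 -> i4,i5 (xor+beq) 2-wide
  cy3 -> i6 (add) RAW r0
  cy4 -> i7 (sub) WAW r3
  cy5 -> i8 (or) RAW+WAW r3
  cy6 -> i9 (or) RAW r3
  cy7 -> i10 (mul) no-port MUL/MUL
  cy8 -> i11 (mulh) RAW r0
  cy9 -> i12 (sll) tail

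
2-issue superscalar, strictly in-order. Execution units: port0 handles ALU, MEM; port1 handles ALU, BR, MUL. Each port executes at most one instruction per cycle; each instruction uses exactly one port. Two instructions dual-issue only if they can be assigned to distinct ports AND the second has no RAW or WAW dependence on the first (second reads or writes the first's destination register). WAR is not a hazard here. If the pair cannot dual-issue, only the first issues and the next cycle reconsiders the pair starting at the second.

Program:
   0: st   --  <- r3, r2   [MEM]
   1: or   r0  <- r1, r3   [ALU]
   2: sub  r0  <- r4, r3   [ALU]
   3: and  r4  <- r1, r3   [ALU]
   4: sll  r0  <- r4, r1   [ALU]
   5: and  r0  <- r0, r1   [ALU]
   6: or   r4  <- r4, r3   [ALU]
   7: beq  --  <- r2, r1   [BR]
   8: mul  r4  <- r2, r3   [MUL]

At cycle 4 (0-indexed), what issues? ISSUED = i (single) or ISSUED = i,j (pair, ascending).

ISSUED = 7

t=0 i0+i1:st or ; 2-wide
t=1 i2+i3:sub and ; 2-wide
t=2 i4:sll ; RAW+WAW r0
t=3 i5+i6:and or ; 2-wide
t=4 i7:beq ; no-port BR/MUL
t=5 i8:mul ; tail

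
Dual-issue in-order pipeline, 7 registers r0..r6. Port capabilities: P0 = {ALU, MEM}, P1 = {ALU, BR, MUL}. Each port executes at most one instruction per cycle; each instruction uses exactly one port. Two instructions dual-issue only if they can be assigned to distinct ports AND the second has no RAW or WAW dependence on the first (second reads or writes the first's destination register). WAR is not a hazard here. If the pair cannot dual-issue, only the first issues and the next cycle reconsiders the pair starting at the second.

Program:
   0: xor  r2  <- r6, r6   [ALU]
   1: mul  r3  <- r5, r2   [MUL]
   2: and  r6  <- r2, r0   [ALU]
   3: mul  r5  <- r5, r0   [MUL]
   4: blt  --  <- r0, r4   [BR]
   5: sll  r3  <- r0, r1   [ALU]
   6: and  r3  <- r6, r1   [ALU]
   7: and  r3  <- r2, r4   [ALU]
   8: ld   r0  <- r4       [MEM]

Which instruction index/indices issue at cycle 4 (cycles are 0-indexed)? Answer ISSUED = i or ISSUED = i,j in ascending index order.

ISSUED = 6

[0] i0  xor.ALU  -- RAW r2
[1] i1,i2  mul.MUL/and.ALU  -- dual
[2] i3  mul.MUL  -- no-port MUL/BR
[3] i4,i5  blt.BR/sll.ALU  -- dual
[4] i6  and.ALU  -- WAW r3
[5] i7,i8  and.ALU/ld.MEM  -- dual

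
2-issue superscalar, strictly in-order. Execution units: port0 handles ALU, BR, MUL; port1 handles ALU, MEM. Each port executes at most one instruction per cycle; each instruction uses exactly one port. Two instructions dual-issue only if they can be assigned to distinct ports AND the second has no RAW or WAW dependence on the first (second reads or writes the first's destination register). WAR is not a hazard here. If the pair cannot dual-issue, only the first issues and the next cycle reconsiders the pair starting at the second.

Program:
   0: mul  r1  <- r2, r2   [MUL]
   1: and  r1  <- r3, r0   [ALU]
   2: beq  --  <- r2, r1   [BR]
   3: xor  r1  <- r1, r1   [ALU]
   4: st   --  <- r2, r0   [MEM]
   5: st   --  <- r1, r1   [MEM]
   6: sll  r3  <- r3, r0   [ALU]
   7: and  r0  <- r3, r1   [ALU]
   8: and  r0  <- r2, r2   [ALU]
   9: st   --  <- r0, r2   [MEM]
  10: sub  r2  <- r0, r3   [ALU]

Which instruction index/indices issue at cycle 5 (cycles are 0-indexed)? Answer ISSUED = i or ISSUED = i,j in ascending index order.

ISSUED = 7

t=0 i0:mul.MUL ; WAW r1
t=1 i1:and.ALU ; RAW r1
t=2 i2,i3:beq.BR xor.ALU ; 2-wide
t=3 i4:st.MEM ; no-port MEM/MEM
t=4 i5,i6:st.MEM sll.ALU ; 2-wide
t=5 i7:and.ALU ; WAW r0
t=6 i8:and.ALU ; RAW r0
t=7 i9,i10:st.MEM sub.ALU ; 2-wide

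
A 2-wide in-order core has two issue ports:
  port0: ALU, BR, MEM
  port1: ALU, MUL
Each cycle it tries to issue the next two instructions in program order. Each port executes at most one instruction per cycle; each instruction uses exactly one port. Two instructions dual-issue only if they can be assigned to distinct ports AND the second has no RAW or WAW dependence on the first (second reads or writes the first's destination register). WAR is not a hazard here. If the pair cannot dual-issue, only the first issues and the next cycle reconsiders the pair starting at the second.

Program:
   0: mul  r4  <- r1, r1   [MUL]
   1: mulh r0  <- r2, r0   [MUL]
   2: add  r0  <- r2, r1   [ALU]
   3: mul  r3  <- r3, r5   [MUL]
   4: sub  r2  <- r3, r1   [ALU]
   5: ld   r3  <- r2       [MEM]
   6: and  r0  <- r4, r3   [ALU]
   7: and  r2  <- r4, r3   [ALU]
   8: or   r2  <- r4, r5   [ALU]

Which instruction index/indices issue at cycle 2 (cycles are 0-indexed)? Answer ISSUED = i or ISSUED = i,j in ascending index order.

ISSUED = 2,3

t=0 i0:mul ; no-port MUL/MUL
t=1 i1:mulh ; WAW r0
t=2 i2/i3:add mul ; pair
t=3 i4:sub ; RAW r2
t=4 i5:ld ; RAW r3
t=5 i6/i7:and and ; pair
t=6 i8:or ; tail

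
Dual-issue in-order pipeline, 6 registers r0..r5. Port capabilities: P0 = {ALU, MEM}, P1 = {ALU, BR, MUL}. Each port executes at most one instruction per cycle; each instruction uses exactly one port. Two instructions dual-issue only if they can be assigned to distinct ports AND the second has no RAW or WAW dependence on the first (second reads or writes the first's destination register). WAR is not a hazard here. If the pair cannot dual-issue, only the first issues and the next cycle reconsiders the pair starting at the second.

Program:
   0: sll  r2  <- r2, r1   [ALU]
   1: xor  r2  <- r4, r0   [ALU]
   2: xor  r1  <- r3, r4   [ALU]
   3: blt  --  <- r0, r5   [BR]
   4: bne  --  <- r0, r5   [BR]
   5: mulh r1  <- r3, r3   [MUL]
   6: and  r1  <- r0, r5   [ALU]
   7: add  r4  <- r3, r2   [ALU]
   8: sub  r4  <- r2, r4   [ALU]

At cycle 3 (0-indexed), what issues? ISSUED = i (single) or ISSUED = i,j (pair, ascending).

ISSUED = 4

t=0 i0:sll ; WAW r2
t=1 i1,i2:xor/xor ; pair
t=2 i3:blt ; no-port BR/BR
t=3 i4:bne ; no-port BR/MUL
t=4 i5:mulh ; WAW r1
t=5 i6,i7:and/add ; pair
t=6 i8:sub ; tail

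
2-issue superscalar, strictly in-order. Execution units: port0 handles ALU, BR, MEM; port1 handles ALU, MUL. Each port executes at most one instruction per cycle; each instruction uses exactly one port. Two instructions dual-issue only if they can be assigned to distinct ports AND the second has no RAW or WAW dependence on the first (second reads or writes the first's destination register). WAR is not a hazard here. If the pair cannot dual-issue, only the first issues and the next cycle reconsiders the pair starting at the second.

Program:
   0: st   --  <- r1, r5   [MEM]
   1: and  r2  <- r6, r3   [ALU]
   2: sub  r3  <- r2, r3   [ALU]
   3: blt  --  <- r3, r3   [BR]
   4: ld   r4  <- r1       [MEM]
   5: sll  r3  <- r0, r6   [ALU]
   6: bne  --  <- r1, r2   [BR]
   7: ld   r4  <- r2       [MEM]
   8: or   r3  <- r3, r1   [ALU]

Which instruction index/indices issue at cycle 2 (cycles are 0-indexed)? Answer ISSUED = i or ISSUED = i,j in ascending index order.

ISSUED = 3

t=0 i0+i1:st.MEM+and.ALU ; dual
t=1 i2:sub.ALU ; RAW r3
t=2 i3:blt.BR ; no-port BR/MEM
t=3 i4+i5:ld.MEM+sll.ALU ; dual
t=4 i6:bne.BR ; no-port BR/MEM
t=5 i7+i8:ld.MEM+or.ALU ; dual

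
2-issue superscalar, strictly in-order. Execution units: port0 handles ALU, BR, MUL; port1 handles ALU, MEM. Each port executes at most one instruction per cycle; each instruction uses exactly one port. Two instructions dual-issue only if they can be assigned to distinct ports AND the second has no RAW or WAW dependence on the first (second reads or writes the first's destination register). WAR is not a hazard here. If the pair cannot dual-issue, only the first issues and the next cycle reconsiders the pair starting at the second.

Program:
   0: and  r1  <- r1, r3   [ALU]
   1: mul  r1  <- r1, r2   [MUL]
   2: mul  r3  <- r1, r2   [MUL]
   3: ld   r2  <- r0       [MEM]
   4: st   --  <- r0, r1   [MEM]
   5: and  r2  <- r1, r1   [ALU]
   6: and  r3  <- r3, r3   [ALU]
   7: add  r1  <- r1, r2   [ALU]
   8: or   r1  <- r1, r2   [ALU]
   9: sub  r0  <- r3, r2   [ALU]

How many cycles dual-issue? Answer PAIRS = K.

PAIRS = 4

#0 head=0: and.ALU i0 RAW+WAW r1
#1 head=1: mul.MUL i1 no-port MUL/MUL
#2 head=2: mul.MUL+ld.MEM i2,i3 pair
#3 head=4: st.MEM+and.ALU i4,i5 pair
#4 head=6: and.ALU+add.ALU i6,i7 pair
#5 head=8: or.ALU+sub.ALU i8,i9 pair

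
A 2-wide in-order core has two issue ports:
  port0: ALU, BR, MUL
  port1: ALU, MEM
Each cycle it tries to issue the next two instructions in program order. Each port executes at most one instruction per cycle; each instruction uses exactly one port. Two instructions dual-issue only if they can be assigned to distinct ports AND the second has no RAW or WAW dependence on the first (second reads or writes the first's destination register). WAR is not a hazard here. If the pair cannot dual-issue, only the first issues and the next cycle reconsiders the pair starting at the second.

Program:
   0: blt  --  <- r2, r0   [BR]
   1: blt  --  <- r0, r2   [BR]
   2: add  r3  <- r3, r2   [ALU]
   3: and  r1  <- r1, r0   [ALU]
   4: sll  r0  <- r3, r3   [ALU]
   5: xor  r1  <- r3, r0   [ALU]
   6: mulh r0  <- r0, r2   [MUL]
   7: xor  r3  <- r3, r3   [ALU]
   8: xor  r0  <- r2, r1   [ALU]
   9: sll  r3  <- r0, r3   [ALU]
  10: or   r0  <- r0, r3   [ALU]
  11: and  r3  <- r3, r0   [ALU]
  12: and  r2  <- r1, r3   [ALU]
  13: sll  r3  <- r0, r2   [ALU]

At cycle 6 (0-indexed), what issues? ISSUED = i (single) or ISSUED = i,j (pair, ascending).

#0 head=0: blt.BR i0 no-port BR/BR
#1 head=1: blt.BR add.ALU i1,i2 dual
#2 head=3: and.ALU sll.ALU i3,i4 dual
#3 head=5: xor.ALU mulh.MUL i5,i6 dual
#4 head=7: xor.ALU xor.ALU i7,i8 dual
#5 head=9: sll.ALU i9 RAW r3
#6 head=10: or.ALU i10 RAW r0
#7 head=11: and.ALU i11 RAW r3
#8 head=12: and.ALU i12 RAW r2
#9 head=13: sll.ALU i13 tail

ISSUED = 10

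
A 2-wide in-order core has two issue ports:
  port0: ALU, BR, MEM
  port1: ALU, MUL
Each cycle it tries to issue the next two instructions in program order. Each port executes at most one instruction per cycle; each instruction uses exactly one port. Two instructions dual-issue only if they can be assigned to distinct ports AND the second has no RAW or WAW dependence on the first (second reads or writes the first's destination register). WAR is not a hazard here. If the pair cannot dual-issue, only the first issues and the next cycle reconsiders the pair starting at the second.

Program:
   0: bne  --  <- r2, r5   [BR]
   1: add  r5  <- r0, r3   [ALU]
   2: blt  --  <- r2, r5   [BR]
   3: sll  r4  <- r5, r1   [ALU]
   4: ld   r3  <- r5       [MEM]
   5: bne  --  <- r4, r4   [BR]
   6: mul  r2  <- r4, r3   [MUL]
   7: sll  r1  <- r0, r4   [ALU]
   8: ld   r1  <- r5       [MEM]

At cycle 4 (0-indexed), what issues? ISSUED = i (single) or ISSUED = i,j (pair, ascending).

0. bne/add @i0+i1  | pair
1. blt/sll @i2+i3  | pair
2. ld @i4  | no-port MEM/BR
3. bne/mul @i5+i6  | pair
4. sll @i7  | WAW r1
5. ld @i8  | tail

ISSUED = 7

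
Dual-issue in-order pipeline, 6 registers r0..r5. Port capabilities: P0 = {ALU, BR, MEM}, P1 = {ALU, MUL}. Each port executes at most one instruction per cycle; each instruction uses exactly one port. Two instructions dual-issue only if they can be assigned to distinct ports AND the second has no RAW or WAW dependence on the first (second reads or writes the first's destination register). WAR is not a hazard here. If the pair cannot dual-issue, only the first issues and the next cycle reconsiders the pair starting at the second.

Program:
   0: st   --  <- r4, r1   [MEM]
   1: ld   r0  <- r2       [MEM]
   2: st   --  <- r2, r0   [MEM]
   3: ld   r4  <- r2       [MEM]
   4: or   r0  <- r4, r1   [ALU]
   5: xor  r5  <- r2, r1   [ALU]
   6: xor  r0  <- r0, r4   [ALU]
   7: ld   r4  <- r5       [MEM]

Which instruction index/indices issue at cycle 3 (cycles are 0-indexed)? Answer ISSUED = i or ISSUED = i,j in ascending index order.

t=0 i0:st.MEM ; no-port MEM/MEM
t=1 i1:ld.MEM ; no-port MEM/MEM
t=2 i2:st.MEM ; no-port MEM/MEM
t=3 i3:ld.MEM ; RAW r4
t=4 i4,i5:or.ALU;xor.ALU ; pair
t=5 i6,i7:xor.ALU;ld.MEM ; pair

ISSUED = 3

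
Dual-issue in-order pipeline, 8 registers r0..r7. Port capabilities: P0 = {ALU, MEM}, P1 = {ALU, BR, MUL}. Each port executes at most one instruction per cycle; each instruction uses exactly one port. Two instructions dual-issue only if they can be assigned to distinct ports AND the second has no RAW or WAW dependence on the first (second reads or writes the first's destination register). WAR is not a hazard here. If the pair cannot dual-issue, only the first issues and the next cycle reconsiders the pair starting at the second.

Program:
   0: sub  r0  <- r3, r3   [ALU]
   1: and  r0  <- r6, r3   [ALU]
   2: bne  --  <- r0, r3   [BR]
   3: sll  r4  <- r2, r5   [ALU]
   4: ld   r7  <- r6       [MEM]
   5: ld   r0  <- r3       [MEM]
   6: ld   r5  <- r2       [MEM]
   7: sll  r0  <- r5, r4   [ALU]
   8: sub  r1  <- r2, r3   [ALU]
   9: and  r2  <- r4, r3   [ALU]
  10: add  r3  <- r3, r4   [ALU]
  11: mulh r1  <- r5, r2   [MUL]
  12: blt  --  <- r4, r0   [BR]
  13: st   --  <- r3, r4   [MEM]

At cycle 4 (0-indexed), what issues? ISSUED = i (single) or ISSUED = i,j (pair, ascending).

[0] i0  sub  -- WAW r0
[1] i1  and  -- RAW r0
[2] i2/i3  bne/sll  -- pair
[3] i4  ld  -- no-port MEM/MEM
[4] i5  ld  -- no-port MEM/MEM
[5] i6  ld  -- RAW r5
[6] i7/i8  sll/sub  -- pair
[7] i9/i10  and/add  -- pair
[8] i11  mulh  -- no-port MUL/BR
[9] i12/i13  blt/st  -- pair

ISSUED = 5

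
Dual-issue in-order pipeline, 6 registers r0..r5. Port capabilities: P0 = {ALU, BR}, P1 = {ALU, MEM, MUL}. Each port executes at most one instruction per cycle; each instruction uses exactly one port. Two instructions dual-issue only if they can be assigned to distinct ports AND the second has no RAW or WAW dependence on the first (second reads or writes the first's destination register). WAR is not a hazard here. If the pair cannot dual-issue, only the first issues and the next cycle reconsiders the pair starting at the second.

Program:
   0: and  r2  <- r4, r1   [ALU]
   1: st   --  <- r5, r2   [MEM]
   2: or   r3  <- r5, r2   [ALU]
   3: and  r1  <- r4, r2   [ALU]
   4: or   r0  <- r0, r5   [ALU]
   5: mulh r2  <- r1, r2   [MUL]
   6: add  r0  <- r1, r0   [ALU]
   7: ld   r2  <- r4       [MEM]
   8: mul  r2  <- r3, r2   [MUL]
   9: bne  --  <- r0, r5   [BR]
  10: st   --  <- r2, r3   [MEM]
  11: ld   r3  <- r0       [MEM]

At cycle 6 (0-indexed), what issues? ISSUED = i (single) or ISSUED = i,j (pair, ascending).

0. and @i0  | RAW r2
1. st or @i1/i2  | pair
2. and or @i3/i4  | pair
3. mulh add @i5/i6  | pair
4. ld @i7  | no-port MEM/MUL
5. mul bne @i8/i9  | pair
6. st @i10  | no-port MEM/MEM
7. ld @i11  | tail

ISSUED = 10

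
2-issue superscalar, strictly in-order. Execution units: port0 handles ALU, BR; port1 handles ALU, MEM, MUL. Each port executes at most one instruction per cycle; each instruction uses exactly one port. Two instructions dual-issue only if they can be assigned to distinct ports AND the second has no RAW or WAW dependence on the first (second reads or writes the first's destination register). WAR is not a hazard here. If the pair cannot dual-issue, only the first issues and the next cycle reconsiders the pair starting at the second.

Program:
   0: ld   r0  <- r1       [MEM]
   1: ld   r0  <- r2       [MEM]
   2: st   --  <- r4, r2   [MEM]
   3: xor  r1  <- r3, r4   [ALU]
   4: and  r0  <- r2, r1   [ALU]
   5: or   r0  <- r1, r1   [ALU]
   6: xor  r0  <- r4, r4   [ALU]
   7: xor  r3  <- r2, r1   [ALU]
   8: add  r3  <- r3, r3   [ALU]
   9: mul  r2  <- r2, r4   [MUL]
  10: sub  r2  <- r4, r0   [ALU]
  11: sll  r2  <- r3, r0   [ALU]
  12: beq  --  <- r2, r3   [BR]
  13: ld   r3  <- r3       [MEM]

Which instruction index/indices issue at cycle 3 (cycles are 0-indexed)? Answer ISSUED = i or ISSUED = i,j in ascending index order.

t=0 i0:ld.MEM ; no-port MEM/MEM
t=1 i1:ld.MEM ; no-port MEM/MEM
t=2 i2+i3:st.MEM+xor.ALU ; pair
t=3 i4:and.ALU ; WAW r0
t=4 i5:or.ALU ; WAW r0
t=5 i6+i7:xor.ALU+xor.ALU ; pair
t=6 i8+i9:add.ALU+mul.MUL ; pair
t=7 i10:sub.ALU ; WAW r2
t=8 i11:sll.ALU ; RAW r2
t=9 i12+i13:beq.BR+ld.MEM ; pair

ISSUED = 4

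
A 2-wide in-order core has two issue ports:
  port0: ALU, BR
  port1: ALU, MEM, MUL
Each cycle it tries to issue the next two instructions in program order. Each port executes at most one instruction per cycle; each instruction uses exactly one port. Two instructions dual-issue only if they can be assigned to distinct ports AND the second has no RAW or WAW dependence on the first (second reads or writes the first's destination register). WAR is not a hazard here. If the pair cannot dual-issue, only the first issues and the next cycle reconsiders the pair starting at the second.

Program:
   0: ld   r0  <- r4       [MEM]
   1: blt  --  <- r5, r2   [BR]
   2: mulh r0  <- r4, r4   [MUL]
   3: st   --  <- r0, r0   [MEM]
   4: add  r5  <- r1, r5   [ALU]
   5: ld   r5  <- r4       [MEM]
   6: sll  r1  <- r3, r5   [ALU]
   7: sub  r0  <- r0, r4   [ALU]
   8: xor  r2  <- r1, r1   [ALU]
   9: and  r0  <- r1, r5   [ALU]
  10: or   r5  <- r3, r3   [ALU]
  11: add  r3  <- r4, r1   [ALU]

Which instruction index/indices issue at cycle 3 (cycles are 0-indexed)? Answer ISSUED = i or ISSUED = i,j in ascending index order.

[0] i0+i1  ld.MEM/blt.BR  -- 2-wide
[1] i2  mulh.MUL  -- no-port MUL/MEM
[2] i3+i4  st.MEM/add.ALU  -- 2-wide
[3] i5  ld.MEM  -- RAW r5
[4] i6+i7  sll.ALU/sub.ALU  -- 2-wide
[5] i8+i9  xor.ALU/and.ALU  -- 2-wide
[6] i10+i11  or.ALU/add.ALU  -- 2-wide

ISSUED = 5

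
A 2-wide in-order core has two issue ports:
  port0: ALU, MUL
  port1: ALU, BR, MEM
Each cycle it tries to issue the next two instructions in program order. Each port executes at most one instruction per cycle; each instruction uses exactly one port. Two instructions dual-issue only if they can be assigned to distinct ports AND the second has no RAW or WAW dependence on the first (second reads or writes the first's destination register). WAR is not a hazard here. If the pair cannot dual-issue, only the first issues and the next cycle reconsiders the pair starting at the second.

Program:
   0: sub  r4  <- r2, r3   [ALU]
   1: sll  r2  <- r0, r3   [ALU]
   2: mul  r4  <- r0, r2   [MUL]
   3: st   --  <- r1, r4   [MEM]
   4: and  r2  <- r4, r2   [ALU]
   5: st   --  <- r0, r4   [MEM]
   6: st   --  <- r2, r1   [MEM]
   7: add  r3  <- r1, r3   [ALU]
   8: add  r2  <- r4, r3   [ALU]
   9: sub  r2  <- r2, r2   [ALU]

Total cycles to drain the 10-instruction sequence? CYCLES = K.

#0 head=0: sub.ALU+sll.ALU i0&i1 pair
#1 head=2: mul.MUL i2 RAW r4
#2 head=3: st.MEM+and.ALU i3&i4 pair
#3 head=5: st.MEM i5 no-port MEM/MEM
#4 head=6: st.MEM+add.ALU i6&i7 pair
#5 head=8: add.ALU i8 RAW+WAW r2
#6 head=9: sub.ALU i9 tail

CYCLES = 7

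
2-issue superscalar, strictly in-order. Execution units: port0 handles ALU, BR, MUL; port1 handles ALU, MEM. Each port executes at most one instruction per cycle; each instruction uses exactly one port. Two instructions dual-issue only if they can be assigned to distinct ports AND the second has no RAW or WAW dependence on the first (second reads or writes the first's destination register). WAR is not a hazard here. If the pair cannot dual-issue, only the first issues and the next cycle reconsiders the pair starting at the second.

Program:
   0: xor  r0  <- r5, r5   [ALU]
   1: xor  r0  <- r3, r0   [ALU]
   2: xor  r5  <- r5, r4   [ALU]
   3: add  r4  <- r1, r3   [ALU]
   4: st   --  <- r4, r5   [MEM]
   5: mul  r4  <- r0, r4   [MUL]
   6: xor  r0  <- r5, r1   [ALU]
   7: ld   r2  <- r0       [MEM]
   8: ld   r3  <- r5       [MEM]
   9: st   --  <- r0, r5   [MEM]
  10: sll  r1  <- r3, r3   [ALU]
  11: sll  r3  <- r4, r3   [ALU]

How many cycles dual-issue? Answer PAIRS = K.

PAIRS = 3

c0: i0 xor  RAW+WAW r0
c1: i1+i2 xor;xor  pair
c2: i3 add  RAW r4
c3: i4+i5 st;mul  pair
c4: i6 xor  RAW r0
c5: i7 ld  no-port MEM/MEM
c6: i8 ld  no-port MEM/MEM
c7: i9+i10 st;sll  pair
c8: i11 sll  tail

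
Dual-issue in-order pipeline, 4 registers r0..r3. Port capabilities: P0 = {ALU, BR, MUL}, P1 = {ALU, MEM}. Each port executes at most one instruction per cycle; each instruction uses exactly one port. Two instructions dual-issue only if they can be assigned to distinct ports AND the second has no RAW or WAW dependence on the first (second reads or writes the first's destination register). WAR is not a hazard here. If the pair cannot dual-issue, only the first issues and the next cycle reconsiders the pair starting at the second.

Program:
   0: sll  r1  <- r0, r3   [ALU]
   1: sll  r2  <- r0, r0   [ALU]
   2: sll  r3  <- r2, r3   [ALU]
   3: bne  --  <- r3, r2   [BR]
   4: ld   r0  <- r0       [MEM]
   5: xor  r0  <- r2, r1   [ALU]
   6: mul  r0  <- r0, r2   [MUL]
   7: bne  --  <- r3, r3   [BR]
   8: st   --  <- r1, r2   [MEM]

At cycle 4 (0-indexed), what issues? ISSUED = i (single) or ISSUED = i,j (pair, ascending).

#0 head=0: sll+sll i0/i1 dual
#1 head=2: sll i2 RAW r3
#2 head=3: bne+ld i3/i4 dual
#3 head=5: xor i5 RAW+WAW r0
#4 head=6: mul i6 no-port MUL/BR
#5 head=7: bne+st i7/i8 dual

ISSUED = 6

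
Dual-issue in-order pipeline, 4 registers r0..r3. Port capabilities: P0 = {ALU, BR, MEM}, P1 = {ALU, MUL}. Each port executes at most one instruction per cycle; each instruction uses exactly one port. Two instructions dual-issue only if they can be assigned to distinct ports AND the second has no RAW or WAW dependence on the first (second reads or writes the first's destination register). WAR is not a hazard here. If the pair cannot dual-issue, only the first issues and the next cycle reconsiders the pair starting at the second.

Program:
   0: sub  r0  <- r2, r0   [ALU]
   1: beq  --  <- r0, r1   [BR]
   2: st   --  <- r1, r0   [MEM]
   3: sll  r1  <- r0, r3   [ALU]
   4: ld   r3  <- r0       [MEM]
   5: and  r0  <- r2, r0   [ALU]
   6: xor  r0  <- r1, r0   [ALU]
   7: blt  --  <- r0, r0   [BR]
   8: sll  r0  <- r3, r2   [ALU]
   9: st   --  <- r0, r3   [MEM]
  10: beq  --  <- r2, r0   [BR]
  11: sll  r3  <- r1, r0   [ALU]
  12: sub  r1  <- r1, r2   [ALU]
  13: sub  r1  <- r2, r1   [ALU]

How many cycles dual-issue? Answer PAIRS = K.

c0: i0 sub  RAW r0
c1: i1 beq  no-port BR/MEM
c2: i2&i3 st;sll  pair
c3: i4&i5 ld;and  pair
c4: i6 xor  RAW r0
c5: i7&i8 blt;sll  pair
c6: i9 st  no-port MEM/BR
c7: i10&i11 beq;sll  pair
c8: i12 sub  RAW+WAW r1
c9: i13 sub  tail

PAIRS = 4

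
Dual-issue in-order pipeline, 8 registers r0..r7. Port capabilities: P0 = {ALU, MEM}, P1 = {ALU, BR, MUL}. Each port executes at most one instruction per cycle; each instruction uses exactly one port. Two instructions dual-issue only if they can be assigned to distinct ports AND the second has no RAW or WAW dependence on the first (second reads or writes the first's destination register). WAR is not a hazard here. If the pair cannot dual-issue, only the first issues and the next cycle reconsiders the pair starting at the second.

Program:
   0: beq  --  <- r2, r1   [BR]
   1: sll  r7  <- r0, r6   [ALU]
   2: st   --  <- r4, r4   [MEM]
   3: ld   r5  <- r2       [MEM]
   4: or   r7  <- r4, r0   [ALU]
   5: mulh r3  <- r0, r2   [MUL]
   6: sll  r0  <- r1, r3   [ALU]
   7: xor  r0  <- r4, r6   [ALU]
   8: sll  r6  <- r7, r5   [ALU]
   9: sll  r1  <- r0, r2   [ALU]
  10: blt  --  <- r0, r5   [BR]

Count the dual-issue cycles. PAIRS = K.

[0] i0+i1  beq/sll  -- dual
[1] i2  st  -- no-port MEM/MEM
[2] i3+i4  ld/or  -- dual
[3] i5  mulh  -- RAW r3
[4] i6  sll  -- WAW r0
[5] i7+i8  xor/sll  -- dual
[6] i9+i10  sll/blt  -- dual

PAIRS = 4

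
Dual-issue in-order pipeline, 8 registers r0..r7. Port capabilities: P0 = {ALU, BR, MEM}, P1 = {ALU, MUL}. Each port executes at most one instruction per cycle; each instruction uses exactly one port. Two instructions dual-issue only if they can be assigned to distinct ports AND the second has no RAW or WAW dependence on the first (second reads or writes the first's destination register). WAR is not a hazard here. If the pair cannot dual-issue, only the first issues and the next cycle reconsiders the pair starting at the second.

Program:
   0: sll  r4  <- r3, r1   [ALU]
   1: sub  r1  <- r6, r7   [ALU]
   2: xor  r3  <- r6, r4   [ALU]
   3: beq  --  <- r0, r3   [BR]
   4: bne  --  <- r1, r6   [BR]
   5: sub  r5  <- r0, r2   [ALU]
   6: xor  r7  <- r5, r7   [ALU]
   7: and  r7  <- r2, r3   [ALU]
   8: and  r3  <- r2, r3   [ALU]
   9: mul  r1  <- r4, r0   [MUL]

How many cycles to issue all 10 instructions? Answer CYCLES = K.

CYCLES = 7

#0 head=0: sll.ALU;sub.ALU i0+i1 pair
#1 head=2: xor.ALU i2 RAW r3
#2 head=3: beq.BR i3 no-port BR/BR
#3 head=4: bne.BR;sub.ALU i4+i5 pair
#4 head=6: xor.ALU i6 WAW r7
#5 head=7: and.ALU;and.ALU i7+i8 pair
#6 head=9: mul.MUL i9 tail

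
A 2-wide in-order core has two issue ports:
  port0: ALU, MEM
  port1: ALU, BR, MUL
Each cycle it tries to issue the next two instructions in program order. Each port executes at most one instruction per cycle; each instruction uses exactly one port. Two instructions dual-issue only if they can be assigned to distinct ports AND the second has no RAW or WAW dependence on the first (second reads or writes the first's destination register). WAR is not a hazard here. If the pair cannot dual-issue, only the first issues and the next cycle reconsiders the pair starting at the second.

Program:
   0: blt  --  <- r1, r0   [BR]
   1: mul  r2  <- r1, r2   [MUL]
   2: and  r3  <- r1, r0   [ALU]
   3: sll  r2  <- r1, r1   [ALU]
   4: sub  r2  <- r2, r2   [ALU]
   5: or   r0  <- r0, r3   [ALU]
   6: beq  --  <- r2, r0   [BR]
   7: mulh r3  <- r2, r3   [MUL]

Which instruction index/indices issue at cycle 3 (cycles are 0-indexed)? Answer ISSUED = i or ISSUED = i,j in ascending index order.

c0: i0 blt  no-port BR/MUL
c1: i1+i2 mul and  pair
c2: i3 sll  RAW+WAW r2
c3: i4+i5 sub or  pair
c4: i6 beq  no-port BR/MUL
c5: i7 mulh  tail

ISSUED = 4,5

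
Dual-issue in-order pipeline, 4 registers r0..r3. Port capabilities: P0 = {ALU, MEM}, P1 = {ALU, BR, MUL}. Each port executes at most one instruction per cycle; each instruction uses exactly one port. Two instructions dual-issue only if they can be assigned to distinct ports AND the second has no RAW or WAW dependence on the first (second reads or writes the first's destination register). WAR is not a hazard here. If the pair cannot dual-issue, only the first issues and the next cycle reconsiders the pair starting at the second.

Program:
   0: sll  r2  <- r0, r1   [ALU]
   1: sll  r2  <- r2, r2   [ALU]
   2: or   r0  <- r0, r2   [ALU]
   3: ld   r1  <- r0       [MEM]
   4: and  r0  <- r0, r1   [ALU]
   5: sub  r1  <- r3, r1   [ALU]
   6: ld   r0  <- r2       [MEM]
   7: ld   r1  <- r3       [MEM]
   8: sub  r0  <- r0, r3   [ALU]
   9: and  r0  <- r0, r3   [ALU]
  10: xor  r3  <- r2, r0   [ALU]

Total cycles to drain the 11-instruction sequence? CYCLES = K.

  cy0 -> i0 (sll) RAW+WAW r2
  cy1 -> i1 (sll) RAW r2
  cy2 -> i2 (or) RAW r0
  cy3 -> i3 (ld) RAW r1
  cy4 -> i4,i5 (and+sub) dual
  cy5 -> i6 (ld) no-port MEM/MEM
  cy6 -> i7,i8 (ld+sub) dual
  cy7 -> i9 (and) RAW r0
  cy8 -> i10 (xor) tail

CYCLES = 9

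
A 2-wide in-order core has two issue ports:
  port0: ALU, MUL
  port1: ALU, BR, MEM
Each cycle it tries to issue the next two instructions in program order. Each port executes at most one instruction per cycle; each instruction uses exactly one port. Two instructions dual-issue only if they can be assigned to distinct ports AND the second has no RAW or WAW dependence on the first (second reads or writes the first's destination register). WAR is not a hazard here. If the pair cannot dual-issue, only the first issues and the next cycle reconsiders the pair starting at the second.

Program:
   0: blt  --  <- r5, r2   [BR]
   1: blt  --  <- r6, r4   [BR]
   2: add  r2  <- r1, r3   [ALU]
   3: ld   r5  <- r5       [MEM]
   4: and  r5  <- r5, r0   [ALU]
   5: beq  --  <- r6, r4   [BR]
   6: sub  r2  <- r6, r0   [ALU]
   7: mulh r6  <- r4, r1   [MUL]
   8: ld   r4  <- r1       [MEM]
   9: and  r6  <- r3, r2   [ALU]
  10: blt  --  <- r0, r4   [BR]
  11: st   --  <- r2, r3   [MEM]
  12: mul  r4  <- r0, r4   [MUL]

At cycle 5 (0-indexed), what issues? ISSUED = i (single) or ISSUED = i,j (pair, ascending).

#0 head=0: blt i0 no-port BR/BR
#1 head=1: blt add i1+i2 dual
#2 head=3: ld i3 RAW+WAW r5
#3 head=4: and beq i4+i5 dual
#4 head=6: sub mulh i6+i7 dual
#5 head=8: ld and i8+i9 dual
#6 head=10: blt i10 no-port BR/MEM
#7 head=11: st mul i11+i12 dual

ISSUED = 8,9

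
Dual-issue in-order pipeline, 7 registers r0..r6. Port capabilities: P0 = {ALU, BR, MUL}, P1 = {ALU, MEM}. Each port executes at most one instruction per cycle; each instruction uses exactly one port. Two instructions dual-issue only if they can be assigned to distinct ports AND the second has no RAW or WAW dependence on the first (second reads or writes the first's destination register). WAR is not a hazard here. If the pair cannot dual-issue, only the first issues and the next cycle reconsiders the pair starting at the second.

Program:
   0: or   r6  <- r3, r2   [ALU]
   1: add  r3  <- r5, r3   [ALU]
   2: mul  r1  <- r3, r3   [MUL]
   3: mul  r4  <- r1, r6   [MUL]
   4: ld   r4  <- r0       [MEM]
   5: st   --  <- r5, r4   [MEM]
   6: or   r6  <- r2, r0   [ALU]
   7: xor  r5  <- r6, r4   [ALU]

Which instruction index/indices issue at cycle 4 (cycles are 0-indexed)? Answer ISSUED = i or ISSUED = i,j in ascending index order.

ISSUED = 5,6

  cy0 -> i0,i1 (or.ALU/add.ALU) 2-wide
  cy1 -> i2 (mul.MUL) no-port MUL/MUL
  cy2 -> i3 (mul.MUL) WAW r4
  cy3 -> i4 (ld.MEM) no-port MEM/MEM
  cy4 -> i5,i6 (st.MEM/or.ALU) 2-wide
  cy5 -> i7 (xor.ALU) tail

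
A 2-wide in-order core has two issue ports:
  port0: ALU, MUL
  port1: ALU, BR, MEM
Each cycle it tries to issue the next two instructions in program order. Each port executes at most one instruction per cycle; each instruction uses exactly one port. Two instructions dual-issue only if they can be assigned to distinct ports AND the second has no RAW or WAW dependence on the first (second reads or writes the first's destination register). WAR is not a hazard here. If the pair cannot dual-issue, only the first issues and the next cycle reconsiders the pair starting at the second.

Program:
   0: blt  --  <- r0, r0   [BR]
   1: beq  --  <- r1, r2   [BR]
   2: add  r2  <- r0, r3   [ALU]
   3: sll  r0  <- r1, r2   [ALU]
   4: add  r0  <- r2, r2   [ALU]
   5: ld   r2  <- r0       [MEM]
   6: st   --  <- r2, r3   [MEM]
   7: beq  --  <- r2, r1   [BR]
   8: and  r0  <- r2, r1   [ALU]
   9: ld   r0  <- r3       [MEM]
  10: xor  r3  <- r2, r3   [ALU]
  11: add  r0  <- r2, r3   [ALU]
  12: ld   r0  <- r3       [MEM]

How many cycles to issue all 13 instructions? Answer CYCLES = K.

CYCLES = 10

t=0 i0:blt.BR ; no-port BR/BR
t=1 i1/i2:beq.BR+add.ALU ; pair
t=2 i3:sll.ALU ; WAW r0
t=3 i4:add.ALU ; RAW r0
t=4 i5:ld.MEM ; no-port MEM/MEM
t=5 i6:st.MEM ; no-port MEM/BR
t=6 i7/i8:beq.BR+and.ALU ; pair
t=7 i9/i10:ld.MEM+xor.ALU ; pair
t=8 i11:add.ALU ; WAW r0
t=9 i12:ld.MEM ; tail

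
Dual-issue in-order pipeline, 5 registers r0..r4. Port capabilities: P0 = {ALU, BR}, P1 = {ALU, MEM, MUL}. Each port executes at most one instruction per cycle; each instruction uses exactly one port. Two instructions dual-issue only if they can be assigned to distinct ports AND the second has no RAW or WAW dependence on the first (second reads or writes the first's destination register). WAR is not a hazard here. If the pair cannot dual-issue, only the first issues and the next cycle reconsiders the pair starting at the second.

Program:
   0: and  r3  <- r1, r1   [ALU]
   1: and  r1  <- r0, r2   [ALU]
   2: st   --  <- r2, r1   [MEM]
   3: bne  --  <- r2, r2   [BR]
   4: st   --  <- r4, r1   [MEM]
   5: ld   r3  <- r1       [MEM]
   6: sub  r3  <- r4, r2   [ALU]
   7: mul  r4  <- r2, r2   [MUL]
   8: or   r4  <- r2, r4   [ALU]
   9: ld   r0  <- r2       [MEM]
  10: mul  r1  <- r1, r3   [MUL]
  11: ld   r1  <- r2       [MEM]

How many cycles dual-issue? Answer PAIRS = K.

PAIRS = 4

t=0 i0/i1:and.ALU;and.ALU ; pair
t=1 i2/i3:st.MEM;bne.BR ; pair
t=2 i4:st.MEM ; no-port MEM/MEM
t=3 i5:ld.MEM ; WAW r3
t=4 i6/i7:sub.ALU;mul.MUL ; pair
t=5 i8/i9:or.ALU;ld.MEM ; pair
t=6 i10:mul.MUL ; no-port MUL/MEM
t=7 i11:ld.MEM ; tail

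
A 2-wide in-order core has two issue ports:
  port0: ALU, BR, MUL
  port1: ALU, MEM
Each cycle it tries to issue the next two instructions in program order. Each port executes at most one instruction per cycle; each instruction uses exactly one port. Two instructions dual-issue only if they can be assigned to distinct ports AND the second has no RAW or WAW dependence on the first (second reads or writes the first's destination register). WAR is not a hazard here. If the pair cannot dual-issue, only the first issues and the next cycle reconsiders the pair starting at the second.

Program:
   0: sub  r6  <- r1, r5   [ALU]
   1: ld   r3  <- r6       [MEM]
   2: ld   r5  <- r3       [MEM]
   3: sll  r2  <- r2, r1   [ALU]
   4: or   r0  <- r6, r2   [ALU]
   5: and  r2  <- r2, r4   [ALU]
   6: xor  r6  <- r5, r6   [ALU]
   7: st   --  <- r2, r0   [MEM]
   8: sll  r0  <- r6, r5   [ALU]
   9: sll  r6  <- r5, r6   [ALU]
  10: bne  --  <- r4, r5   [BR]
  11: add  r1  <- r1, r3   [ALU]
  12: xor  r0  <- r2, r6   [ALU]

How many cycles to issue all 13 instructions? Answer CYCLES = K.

CYCLES = 8

c0: i0 sub  RAW r6
c1: i1 ld  no-port MEM/MEM
c2: i2,i3 ld;sll  dual
c3: i4,i5 or;and  dual
c4: i6,i7 xor;st  dual
c5: i8,i9 sll;sll  dual
c6: i10,i11 bne;add  dual
c7: i12 xor  tail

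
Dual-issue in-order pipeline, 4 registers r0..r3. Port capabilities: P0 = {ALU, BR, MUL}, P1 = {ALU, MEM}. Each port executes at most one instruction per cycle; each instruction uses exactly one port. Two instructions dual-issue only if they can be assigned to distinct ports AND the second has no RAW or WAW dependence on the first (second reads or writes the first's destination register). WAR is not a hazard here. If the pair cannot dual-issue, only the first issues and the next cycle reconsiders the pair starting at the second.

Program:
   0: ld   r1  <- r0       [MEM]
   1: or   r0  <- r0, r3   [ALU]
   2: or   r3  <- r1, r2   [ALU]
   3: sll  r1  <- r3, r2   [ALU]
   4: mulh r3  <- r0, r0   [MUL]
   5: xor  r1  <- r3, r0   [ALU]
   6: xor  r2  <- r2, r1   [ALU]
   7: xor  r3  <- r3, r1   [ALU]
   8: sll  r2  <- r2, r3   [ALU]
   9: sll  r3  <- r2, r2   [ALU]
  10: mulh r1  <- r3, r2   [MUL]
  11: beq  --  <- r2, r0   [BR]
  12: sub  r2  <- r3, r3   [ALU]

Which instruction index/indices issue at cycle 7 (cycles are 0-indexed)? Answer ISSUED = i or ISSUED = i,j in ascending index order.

ISSUED = 10

#0 head=0: ld;or i0/i1 dual
#1 head=2: or i2 RAW r3
#2 head=3: sll;mulh i3/i4 dual
#3 head=5: xor i5 RAW r1
#4 head=6: xor;xor i6/i7 dual
#5 head=8: sll i8 RAW r2
#6 head=9: sll i9 RAW r3
#7 head=10: mulh i10 no-port MUL/BR
#8 head=11: beq;sub i11/i12 dual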